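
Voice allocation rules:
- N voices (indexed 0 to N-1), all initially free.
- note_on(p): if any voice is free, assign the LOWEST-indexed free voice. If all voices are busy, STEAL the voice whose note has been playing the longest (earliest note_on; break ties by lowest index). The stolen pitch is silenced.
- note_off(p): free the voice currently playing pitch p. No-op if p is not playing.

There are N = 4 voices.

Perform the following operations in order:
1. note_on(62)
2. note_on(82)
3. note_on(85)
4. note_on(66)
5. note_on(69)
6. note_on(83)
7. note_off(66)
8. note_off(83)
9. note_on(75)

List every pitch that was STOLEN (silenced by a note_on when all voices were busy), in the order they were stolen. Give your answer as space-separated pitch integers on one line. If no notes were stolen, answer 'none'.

Op 1: note_on(62): voice 0 is free -> assigned | voices=[62 - - -]
Op 2: note_on(82): voice 1 is free -> assigned | voices=[62 82 - -]
Op 3: note_on(85): voice 2 is free -> assigned | voices=[62 82 85 -]
Op 4: note_on(66): voice 3 is free -> assigned | voices=[62 82 85 66]
Op 5: note_on(69): all voices busy, STEAL voice 0 (pitch 62, oldest) -> assign | voices=[69 82 85 66]
Op 6: note_on(83): all voices busy, STEAL voice 1 (pitch 82, oldest) -> assign | voices=[69 83 85 66]
Op 7: note_off(66): free voice 3 | voices=[69 83 85 -]
Op 8: note_off(83): free voice 1 | voices=[69 - 85 -]
Op 9: note_on(75): voice 1 is free -> assigned | voices=[69 75 85 -]

Answer: 62 82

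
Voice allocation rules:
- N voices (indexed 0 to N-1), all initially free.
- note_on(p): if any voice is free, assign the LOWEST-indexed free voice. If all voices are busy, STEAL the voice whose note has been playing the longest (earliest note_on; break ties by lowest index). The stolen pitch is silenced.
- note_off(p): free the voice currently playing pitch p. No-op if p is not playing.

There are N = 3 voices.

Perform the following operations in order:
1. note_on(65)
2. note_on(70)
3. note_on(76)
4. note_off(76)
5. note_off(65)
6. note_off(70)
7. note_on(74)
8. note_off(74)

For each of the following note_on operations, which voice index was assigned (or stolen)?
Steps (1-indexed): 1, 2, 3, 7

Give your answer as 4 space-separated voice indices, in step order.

Op 1: note_on(65): voice 0 is free -> assigned | voices=[65 - -]
Op 2: note_on(70): voice 1 is free -> assigned | voices=[65 70 -]
Op 3: note_on(76): voice 2 is free -> assigned | voices=[65 70 76]
Op 4: note_off(76): free voice 2 | voices=[65 70 -]
Op 5: note_off(65): free voice 0 | voices=[- 70 -]
Op 6: note_off(70): free voice 1 | voices=[- - -]
Op 7: note_on(74): voice 0 is free -> assigned | voices=[74 - -]
Op 8: note_off(74): free voice 0 | voices=[- - -]

Answer: 0 1 2 0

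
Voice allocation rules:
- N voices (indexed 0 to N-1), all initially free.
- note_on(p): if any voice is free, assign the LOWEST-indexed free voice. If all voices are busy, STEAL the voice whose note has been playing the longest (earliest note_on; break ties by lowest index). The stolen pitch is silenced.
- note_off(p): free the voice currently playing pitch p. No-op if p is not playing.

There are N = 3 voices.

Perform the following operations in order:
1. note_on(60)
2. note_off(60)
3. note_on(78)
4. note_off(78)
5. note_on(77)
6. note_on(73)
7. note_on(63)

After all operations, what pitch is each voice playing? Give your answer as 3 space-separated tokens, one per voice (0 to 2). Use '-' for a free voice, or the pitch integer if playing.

Op 1: note_on(60): voice 0 is free -> assigned | voices=[60 - -]
Op 2: note_off(60): free voice 0 | voices=[- - -]
Op 3: note_on(78): voice 0 is free -> assigned | voices=[78 - -]
Op 4: note_off(78): free voice 0 | voices=[- - -]
Op 5: note_on(77): voice 0 is free -> assigned | voices=[77 - -]
Op 6: note_on(73): voice 1 is free -> assigned | voices=[77 73 -]
Op 7: note_on(63): voice 2 is free -> assigned | voices=[77 73 63]

Answer: 77 73 63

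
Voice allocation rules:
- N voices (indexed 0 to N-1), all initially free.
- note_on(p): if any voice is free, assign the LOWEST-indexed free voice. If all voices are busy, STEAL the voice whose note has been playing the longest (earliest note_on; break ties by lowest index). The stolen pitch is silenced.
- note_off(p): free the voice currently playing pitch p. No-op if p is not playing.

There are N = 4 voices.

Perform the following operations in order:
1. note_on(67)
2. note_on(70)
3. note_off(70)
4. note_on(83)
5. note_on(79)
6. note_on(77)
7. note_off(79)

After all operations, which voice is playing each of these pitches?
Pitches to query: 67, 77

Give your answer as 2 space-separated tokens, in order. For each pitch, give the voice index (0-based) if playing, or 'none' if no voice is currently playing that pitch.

Op 1: note_on(67): voice 0 is free -> assigned | voices=[67 - - -]
Op 2: note_on(70): voice 1 is free -> assigned | voices=[67 70 - -]
Op 3: note_off(70): free voice 1 | voices=[67 - - -]
Op 4: note_on(83): voice 1 is free -> assigned | voices=[67 83 - -]
Op 5: note_on(79): voice 2 is free -> assigned | voices=[67 83 79 -]
Op 6: note_on(77): voice 3 is free -> assigned | voices=[67 83 79 77]
Op 7: note_off(79): free voice 2 | voices=[67 83 - 77]

Answer: 0 3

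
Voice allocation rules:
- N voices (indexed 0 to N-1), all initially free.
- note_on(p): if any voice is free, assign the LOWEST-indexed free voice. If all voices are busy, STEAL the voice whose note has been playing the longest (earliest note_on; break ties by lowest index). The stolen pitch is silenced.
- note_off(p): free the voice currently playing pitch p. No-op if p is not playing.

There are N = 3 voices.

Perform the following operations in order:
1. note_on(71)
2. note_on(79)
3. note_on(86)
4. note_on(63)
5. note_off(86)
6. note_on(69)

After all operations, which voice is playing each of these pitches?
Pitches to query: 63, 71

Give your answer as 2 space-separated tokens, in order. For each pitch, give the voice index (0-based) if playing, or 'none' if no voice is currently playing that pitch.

Answer: 0 none

Derivation:
Op 1: note_on(71): voice 0 is free -> assigned | voices=[71 - -]
Op 2: note_on(79): voice 1 is free -> assigned | voices=[71 79 -]
Op 3: note_on(86): voice 2 is free -> assigned | voices=[71 79 86]
Op 4: note_on(63): all voices busy, STEAL voice 0 (pitch 71, oldest) -> assign | voices=[63 79 86]
Op 5: note_off(86): free voice 2 | voices=[63 79 -]
Op 6: note_on(69): voice 2 is free -> assigned | voices=[63 79 69]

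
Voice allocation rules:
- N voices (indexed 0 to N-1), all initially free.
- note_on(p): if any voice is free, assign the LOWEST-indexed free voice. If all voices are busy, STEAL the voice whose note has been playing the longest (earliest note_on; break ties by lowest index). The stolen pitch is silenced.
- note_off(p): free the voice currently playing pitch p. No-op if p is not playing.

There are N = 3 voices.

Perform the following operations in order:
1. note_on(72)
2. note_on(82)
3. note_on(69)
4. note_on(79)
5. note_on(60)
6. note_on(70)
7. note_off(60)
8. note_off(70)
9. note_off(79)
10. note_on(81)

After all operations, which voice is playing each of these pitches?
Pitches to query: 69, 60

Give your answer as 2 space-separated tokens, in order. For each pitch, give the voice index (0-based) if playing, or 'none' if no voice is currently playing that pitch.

Answer: none none

Derivation:
Op 1: note_on(72): voice 0 is free -> assigned | voices=[72 - -]
Op 2: note_on(82): voice 1 is free -> assigned | voices=[72 82 -]
Op 3: note_on(69): voice 2 is free -> assigned | voices=[72 82 69]
Op 4: note_on(79): all voices busy, STEAL voice 0 (pitch 72, oldest) -> assign | voices=[79 82 69]
Op 5: note_on(60): all voices busy, STEAL voice 1 (pitch 82, oldest) -> assign | voices=[79 60 69]
Op 6: note_on(70): all voices busy, STEAL voice 2 (pitch 69, oldest) -> assign | voices=[79 60 70]
Op 7: note_off(60): free voice 1 | voices=[79 - 70]
Op 8: note_off(70): free voice 2 | voices=[79 - -]
Op 9: note_off(79): free voice 0 | voices=[- - -]
Op 10: note_on(81): voice 0 is free -> assigned | voices=[81 - -]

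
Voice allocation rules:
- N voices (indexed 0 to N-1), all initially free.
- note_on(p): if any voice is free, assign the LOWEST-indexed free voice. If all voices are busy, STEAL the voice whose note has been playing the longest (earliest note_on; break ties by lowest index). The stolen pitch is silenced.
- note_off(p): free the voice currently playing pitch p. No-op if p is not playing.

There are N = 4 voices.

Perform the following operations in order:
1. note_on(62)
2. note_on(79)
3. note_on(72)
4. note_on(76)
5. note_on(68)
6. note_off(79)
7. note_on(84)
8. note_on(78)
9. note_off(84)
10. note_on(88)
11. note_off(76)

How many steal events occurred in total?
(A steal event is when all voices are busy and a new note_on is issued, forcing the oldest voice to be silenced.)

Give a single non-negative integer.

Answer: 2

Derivation:
Op 1: note_on(62): voice 0 is free -> assigned | voices=[62 - - -]
Op 2: note_on(79): voice 1 is free -> assigned | voices=[62 79 - -]
Op 3: note_on(72): voice 2 is free -> assigned | voices=[62 79 72 -]
Op 4: note_on(76): voice 3 is free -> assigned | voices=[62 79 72 76]
Op 5: note_on(68): all voices busy, STEAL voice 0 (pitch 62, oldest) -> assign | voices=[68 79 72 76]
Op 6: note_off(79): free voice 1 | voices=[68 - 72 76]
Op 7: note_on(84): voice 1 is free -> assigned | voices=[68 84 72 76]
Op 8: note_on(78): all voices busy, STEAL voice 2 (pitch 72, oldest) -> assign | voices=[68 84 78 76]
Op 9: note_off(84): free voice 1 | voices=[68 - 78 76]
Op 10: note_on(88): voice 1 is free -> assigned | voices=[68 88 78 76]
Op 11: note_off(76): free voice 3 | voices=[68 88 78 -]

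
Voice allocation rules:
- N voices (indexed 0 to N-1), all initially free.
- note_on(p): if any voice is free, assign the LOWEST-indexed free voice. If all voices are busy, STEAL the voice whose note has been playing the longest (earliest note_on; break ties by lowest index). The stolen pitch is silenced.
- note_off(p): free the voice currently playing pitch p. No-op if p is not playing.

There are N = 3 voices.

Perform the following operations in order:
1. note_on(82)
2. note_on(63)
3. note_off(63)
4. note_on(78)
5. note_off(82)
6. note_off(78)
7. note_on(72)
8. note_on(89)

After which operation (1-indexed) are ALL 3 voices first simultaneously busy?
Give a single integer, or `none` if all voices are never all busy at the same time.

Answer: none

Derivation:
Op 1: note_on(82): voice 0 is free -> assigned | voices=[82 - -]
Op 2: note_on(63): voice 1 is free -> assigned | voices=[82 63 -]
Op 3: note_off(63): free voice 1 | voices=[82 - -]
Op 4: note_on(78): voice 1 is free -> assigned | voices=[82 78 -]
Op 5: note_off(82): free voice 0 | voices=[- 78 -]
Op 6: note_off(78): free voice 1 | voices=[- - -]
Op 7: note_on(72): voice 0 is free -> assigned | voices=[72 - -]
Op 8: note_on(89): voice 1 is free -> assigned | voices=[72 89 -]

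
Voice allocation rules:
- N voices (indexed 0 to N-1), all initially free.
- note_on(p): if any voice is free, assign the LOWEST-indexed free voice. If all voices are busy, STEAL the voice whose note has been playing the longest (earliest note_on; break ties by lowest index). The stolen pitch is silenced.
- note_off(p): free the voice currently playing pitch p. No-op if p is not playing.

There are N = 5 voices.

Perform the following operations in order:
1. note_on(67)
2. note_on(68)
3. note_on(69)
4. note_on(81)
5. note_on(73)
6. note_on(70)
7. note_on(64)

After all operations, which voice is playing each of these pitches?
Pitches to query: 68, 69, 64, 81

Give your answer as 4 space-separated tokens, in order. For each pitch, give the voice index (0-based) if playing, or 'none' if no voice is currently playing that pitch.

Answer: none 2 1 3

Derivation:
Op 1: note_on(67): voice 0 is free -> assigned | voices=[67 - - - -]
Op 2: note_on(68): voice 1 is free -> assigned | voices=[67 68 - - -]
Op 3: note_on(69): voice 2 is free -> assigned | voices=[67 68 69 - -]
Op 4: note_on(81): voice 3 is free -> assigned | voices=[67 68 69 81 -]
Op 5: note_on(73): voice 4 is free -> assigned | voices=[67 68 69 81 73]
Op 6: note_on(70): all voices busy, STEAL voice 0 (pitch 67, oldest) -> assign | voices=[70 68 69 81 73]
Op 7: note_on(64): all voices busy, STEAL voice 1 (pitch 68, oldest) -> assign | voices=[70 64 69 81 73]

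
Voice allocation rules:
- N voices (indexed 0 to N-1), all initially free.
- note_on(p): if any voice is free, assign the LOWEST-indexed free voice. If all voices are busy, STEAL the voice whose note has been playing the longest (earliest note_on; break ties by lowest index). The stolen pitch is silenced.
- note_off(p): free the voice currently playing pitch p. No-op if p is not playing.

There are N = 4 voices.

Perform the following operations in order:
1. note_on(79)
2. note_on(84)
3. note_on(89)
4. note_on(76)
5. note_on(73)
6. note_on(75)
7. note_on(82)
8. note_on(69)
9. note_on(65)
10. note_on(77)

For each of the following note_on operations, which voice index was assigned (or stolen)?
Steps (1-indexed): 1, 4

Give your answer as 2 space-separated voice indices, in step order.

Op 1: note_on(79): voice 0 is free -> assigned | voices=[79 - - -]
Op 2: note_on(84): voice 1 is free -> assigned | voices=[79 84 - -]
Op 3: note_on(89): voice 2 is free -> assigned | voices=[79 84 89 -]
Op 4: note_on(76): voice 3 is free -> assigned | voices=[79 84 89 76]
Op 5: note_on(73): all voices busy, STEAL voice 0 (pitch 79, oldest) -> assign | voices=[73 84 89 76]
Op 6: note_on(75): all voices busy, STEAL voice 1 (pitch 84, oldest) -> assign | voices=[73 75 89 76]
Op 7: note_on(82): all voices busy, STEAL voice 2 (pitch 89, oldest) -> assign | voices=[73 75 82 76]
Op 8: note_on(69): all voices busy, STEAL voice 3 (pitch 76, oldest) -> assign | voices=[73 75 82 69]
Op 9: note_on(65): all voices busy, STEAL voice 0 (pitch 73, oldest) -> assign | voices=[65 75 82 69]
Op 10: note_on(77): all voices busy, STEAL voice 1 (pitch 75, oldest) -> assign | voices=[65 77 82 69]

Answer: 0 3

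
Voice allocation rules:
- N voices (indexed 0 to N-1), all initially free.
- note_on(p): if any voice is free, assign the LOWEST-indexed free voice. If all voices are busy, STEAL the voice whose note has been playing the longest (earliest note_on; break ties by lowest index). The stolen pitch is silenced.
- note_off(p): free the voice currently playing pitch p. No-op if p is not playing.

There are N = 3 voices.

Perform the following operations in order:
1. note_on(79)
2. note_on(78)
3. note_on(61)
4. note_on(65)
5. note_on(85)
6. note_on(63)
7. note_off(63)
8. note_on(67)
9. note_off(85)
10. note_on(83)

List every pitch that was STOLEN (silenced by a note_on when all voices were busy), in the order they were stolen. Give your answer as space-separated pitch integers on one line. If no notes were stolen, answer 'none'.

Answer: 79 78 61

Derivation:
Op 1: note_on(79): voice 0 is free -> assigned | voices=[79 - -]
Op 2: note_on(78): voice 1 is free -> assigned | voices=[79 78 -]
Op 3: note_on(61): voice 2 is free -> assigned | voices=[79 78 61]
Op 4: note_on(65): all voices busy, STEAL voice 0 (pitch 79, oldest) -> assign | voices=[65 78 61]
Op 5: note_on(85): all voices busy, STEAL voice 1 (pitch 78, oldest) -> assign | voices=[65 85 61]
Op 6: note_on(63): all voices busy, STEAL voice 2 (pitch 61, oldest) -> assign | voices=[65 85 63]
Op 7: note_off(63): free voice 2 | voices=[65 85 -]
Op 8: note_on(67): voice 2 is free -> assigned | voices=[65 85 67]
Op 9: note_off(85): free voice 1 | voices=[65 - 67]
Op 10: note_on(83): voice 1 is free -> assigned | voices=[65 83 67]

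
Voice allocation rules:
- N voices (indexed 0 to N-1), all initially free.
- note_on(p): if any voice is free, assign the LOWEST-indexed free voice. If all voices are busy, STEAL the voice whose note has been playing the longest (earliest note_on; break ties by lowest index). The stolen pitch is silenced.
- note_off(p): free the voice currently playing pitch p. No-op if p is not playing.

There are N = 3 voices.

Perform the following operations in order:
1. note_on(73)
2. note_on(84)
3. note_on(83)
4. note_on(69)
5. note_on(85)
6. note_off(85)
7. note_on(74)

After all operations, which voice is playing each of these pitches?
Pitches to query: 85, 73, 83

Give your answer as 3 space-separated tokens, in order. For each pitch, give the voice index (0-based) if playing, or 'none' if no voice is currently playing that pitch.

Op 1: note_on(73): voice 0 is free -> assigned | voices=[73 - -]
Op 2: note_on(84): voice 1 is free -> assigned | voices=[73 84 -]
Op 3: note_on(83): voice 2 is free -> assigned | voices=[73 84 83]
Op 4: note_on(69): all voices busy, STEAL voice 0 (pitch 73, oldest) -> assign | voices=[69 84 83]
Op 5: note_on(85): all voices busy, STEAL voice 1 (pitch 84, oldest) -> assign | voices=[69 85 83]
Op 6: note_off(85): free voice 1 | voices=[69 - 83]
Op 7: note_on(74): voice 1 is free -> assigned | voices=[69 74 83]

Answer: none none 2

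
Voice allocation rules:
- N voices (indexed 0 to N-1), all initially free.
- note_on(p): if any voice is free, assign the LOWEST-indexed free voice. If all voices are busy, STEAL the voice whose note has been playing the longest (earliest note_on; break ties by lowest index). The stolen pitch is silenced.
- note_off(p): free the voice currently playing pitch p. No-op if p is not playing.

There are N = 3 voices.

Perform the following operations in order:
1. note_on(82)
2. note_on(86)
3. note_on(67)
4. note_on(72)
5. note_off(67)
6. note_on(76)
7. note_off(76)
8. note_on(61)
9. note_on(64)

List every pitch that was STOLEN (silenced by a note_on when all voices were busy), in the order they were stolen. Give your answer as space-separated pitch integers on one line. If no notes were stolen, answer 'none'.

Answer: 82 86

Derivation:
Op 1: note_on(82): voice 0 is free -> assigned | voices=[82 - -]
Op 2: note_on(86): voice 1 is free -> assigned | voices=[82 86 -]
Op 3: note_on(67): voice 2 is free -> assigned | voices=[82 86 67]
Op 4: note_on(72): all voices busy, STEAL voice 0 (pitch 82, oldest) -> assign | voices=[72 86 67]
Op 5: note_off(67): free voice 2 | voices=[72 86 -]
Op 6: note_on(76): voice 2 is free -> assigned | voices=[72 86 76]
Op 7: note_off(76): free voice 2 | voices=[72 86 -]
Op 8: note_on(61): voice 2 is free -> assigned | voices=[72 86 61]
Op 9: note_on(64): all voices busy, STEAL voice 1 (pitch 86, oldest) -> assign | voices=[72 64 61]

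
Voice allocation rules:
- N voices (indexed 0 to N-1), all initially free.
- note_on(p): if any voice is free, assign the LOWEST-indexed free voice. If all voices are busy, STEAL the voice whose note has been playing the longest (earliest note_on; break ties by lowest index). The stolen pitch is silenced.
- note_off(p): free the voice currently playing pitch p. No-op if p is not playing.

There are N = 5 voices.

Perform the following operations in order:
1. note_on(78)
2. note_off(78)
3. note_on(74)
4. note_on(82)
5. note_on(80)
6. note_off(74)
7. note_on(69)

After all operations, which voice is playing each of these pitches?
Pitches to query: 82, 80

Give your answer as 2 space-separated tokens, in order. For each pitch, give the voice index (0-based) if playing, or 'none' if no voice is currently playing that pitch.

Answer: 1 2

Derivation:
Op 1: note_on(78): voice 0 is free -> assigned | voices=[78 - - - -]
Op 2: note_off(78): free voice 0 | voices=[- - - - -]
Op 3: note_on(74): voice 0 is free -> assigned | voices=[74 - - - -]
Op 4: note_on(82): voice 1 is free -> assigned | voices=[74 82 - - -]
Op 5: note_on(80): voice 2 is free -> assigned | voices=[74 82 80 - -]
Op 6: note_off(74): free voice 0 | voices=[- 82 80 - -]
Op 7: note_on(69): voice 0 is free -> assigned | voices=[69 82 80 - -]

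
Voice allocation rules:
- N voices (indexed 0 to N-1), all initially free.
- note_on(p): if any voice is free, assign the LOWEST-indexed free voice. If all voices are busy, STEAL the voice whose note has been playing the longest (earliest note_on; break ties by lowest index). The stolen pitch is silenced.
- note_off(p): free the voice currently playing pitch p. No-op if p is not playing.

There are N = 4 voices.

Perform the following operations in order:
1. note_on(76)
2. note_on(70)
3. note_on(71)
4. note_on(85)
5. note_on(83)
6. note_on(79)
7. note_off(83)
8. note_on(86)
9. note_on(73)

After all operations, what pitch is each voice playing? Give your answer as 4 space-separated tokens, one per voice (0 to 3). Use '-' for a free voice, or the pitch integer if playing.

Op 1: note_on(76): voice 0 is free -> assigned | voices=[76 - - -]
Op 2: note_on(70): voice 1 is free -> assigned | voices=[76 70 - -]
Op 3: note_on(71): voice 2 is free -> assigned | voices=[76 70 71 -]
Op 4: note_on(85): voice 3 is free -> assigned | voices=[76 70 71 85]
Op 5: note_on(83): all voices busy, STEAL voice 0 (pitch 76, oldest) -> assign | voices=[83 70 71 85]
Op 6: note_on(79): all voices busy, STEAL voice 1 (pitch 70, oldest) -> assign | voices=[83 79 71 85]
Op 7: note_off(83): free voice 0 | voices=[- 79 71 85]
Op 8: note_on(86): voice 0 is free -> assigned | voices=[86 79 71 85]
Op 9: note_on(73): all voices busy, STEAL voice 2 (pitch 71, oldest) -> assign | voices=[86 79 73 85]

Answer: 86 79 73 85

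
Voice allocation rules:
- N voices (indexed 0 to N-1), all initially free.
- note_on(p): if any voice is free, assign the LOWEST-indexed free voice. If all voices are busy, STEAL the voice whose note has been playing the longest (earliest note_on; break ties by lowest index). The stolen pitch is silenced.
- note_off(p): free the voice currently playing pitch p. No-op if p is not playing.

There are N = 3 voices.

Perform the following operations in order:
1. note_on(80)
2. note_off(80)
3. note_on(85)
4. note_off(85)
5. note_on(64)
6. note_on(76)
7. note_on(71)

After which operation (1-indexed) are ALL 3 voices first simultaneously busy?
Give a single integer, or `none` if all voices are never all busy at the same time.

Answer: 7

Derivation:
Op 1: note_on(80): voice 0 is free -> assigned | voices=[80 - -]
Op 2: note_off(80): free voice 0 | voices=[- - -]
Op 3: note_on(85): voice 0 is free -> assigned | voices=[85 - -]
Op 4: note_off(85): free voice 0 | voices=[- - -]
Op 5: note_on(64): voice 0 is free -> assigned | voices=[64 - -]
Op 6: note_on(76): voice 1 is free -> assigned | voices=[64 76 -]
Op 7: note_on(71): voice 2 is free -> assigned | voices=[64 76 71]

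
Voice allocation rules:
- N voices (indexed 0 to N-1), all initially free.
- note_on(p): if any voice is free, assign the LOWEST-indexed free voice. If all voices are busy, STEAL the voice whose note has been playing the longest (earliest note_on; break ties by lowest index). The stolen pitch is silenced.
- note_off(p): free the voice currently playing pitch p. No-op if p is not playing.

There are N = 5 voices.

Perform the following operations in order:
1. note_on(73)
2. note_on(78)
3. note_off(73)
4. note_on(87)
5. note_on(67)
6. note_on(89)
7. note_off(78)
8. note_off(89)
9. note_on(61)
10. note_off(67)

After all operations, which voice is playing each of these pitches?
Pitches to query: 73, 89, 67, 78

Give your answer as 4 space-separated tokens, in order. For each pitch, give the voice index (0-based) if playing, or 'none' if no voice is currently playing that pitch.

Answer: none none none none

Derivation:
Op 1: note_on(73): voice 0 is free -> assigned | voices=[73 - - - -]
Op 2: note_on(78): voice 1 is free -> assigned | voices=[73 78 - - -]
Op 3: note_off(73): free voice 0 | voices=[- 78 - - -]
Op 4: note_on(87): voice 0 is free -> assigned | voices=[87 78 - - -]
Op 5: note_on(67): voice 2 is free -> assigned | voices=[87 78 67 - -]
Op 6: note_on(89): voice 3 is free -> assigned | voices=[87 78 67 89 -]
Op 7: note_off(78): free voice 1 | voices=[87 - 67 89 -]
Op 8: note_off(89): free voice 3 | voices=[87 - 67 - -]
Op 9: note_on(61): voice 1 is free -> assigned | voices=[87 61 67 - -]
Op 10: note_off(67): free voice 2 | voices=[87 61 - - -]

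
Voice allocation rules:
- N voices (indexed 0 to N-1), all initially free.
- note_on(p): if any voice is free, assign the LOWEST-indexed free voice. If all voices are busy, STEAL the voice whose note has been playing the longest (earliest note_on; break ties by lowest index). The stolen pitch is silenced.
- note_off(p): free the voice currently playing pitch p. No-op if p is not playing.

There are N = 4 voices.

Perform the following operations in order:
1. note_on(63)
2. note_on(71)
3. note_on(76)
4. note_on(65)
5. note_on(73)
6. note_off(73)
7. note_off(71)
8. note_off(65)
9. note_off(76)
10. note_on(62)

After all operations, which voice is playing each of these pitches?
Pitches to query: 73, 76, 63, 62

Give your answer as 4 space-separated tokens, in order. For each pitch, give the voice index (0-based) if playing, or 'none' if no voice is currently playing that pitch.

Answer: none none none 0

Derivation:
Op 1: note_on(63): voice 0 is free -> assigned | voices=[63 - - -]
Op 2: note_on(71): voice 1 is free -> assigned | voices=[63 71 - -]
Op 3: note_on(76): voice 2 is free -> assigned | voices=[63 71 76 -]
Op 4: note_on(65): voice 3 is free -> assigned | voices=[63 71 76 65]
Op 5: note_on(73): all voices busy, STEAL voice 0 (pitch 63, oldest) -> assign | voices=[73 71 76 65]
Op 6: note_off(73): free voice 0 | voices=[- 71 76 65]
Op 7: note_off(71): free voice 1 | voices=[- - 76 65]
Op 8: note_off(65): free voice 3 | voices=[- - 76 -]
Op 9: note_off(76): free voice 2 | voices=[- - - -]
Op 10: note_on(62): voice 0 is free -> assigned | voices=[62 - - -]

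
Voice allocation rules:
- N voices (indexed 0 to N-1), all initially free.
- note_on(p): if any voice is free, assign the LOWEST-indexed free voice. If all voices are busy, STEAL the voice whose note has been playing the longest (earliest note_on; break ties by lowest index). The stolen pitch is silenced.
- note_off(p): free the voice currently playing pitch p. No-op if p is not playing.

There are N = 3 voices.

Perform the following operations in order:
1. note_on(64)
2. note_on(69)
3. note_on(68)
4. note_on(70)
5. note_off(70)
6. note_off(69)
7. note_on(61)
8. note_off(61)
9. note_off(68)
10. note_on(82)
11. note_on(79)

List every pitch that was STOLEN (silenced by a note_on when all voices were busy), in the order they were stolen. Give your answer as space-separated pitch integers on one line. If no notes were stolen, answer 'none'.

Op 1: note_on(64): voice 0 is free -> assigned | voices=[64 - -]
Op 2: note_on(69): voice 1 is free -> assigned | voices=[64 69 -]
Op 3: note_on(68): voice 2 is free -> assigned | voices=[64 69 68]
Op 4: note_on(70): all voices busy, STEAL voice 0 (pitch 64, oldest) -> assign | voices=[70 69 68]
Op 5: note_off(70): free voice 0 | voices=[- 69 68]
Op 6: note_off(69): free voice 1 | voices=[- - 68]
Op 7: note_on(61): voice 0 is free -> assigned | voices=[61 - 68]
Op 8: note_off(61): free voice 0 | voices=[- - 68]
Op 9: note_off(68): free voice 2 | voices=[- - -]
Op 10: note_on(82): voice 0 is free -> assigned | voices=[82 - -]
Op 11: note_on(79): voice 1 is free -> assigned | voices=[82 79 -]

Answer: 64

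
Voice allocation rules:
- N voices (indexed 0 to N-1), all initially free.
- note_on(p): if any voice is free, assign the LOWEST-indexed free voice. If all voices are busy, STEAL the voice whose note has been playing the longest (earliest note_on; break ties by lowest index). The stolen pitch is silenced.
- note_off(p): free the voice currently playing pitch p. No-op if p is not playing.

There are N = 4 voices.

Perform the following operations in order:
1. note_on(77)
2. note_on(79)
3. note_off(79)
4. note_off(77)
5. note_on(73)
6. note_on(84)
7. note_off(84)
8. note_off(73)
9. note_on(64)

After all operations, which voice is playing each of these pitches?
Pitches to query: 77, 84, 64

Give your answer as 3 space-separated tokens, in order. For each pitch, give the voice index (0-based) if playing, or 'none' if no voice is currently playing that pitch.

Answer: none none 0

Derivation:
Op 1: note_on(77): voice 0 is free -> assigned | voices=[77 - - -]
Op 2: note_on(79): voice 1 is free -> assigned | voices=[77 79 - -]
Op 3: note_off(79): free voice 1 | voices=[77 - - -]
Op 4: note_off(77): free voice 0 | voices=[- - - -]
Op 5: note_on(73): voice 0 is free -> assigned | voices=[73 - - -]
Op 6: note_on(84): voice 1 is free -> assigned | voices=[73 84 - -]
Op 7: note_off(84): free voice 1 | voices=[73 - - -]
Op 8: note_off(73): free voice 0 | voices=[- - - -]
Op 9: note_on(64): voice 0 is free -> assigned | voices=[64 - - -]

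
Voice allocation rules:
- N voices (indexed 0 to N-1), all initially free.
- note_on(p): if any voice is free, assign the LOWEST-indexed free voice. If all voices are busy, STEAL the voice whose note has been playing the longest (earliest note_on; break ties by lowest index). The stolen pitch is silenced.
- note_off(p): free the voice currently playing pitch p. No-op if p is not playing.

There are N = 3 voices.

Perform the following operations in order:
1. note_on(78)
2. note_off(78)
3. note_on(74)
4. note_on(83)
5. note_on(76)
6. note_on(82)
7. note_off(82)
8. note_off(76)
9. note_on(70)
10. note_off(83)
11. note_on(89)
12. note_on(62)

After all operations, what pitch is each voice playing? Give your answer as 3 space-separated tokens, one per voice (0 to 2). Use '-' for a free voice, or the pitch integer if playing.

Op 1: note_on(78): voice 0 is free -> assigned | voices=[78 - -]
Op 2: note_off(78): free voice 0 | voices=[- - -]
Op 3: note_on(74): voice 0 is free -> assigned | voices=[74 - -]
Op 4: note_on(83): voice 1 is free -> assigned | voices=[74 83 -]
Op 5: note_on(76): voice 2 is free -> assigned | voices=[74 83 76]
Op 6: note_on(82): all voices busy, STEAL voice 0 (pitch 74, oldest) -> assign | voices=[82 83 76]
Op 7: note_off(82): free voice 0 | voices=[- 83 76]
Op 8: note_off(76): free voice 2 | voices=[- 83 -]
Op 9: note_on(70): voice 0 is free -> assigned | voices=[70 83 -]
Op 10: note_off(83): free voice 1 | voices=[70 - -]
Op 11: note_on(89): voice 1 is free -> assigned | voices=[70 89 -]
Op 12: note_on(62): voice 2 is free -> assigned | voices=[70 89 62]

Answer: 70 89 62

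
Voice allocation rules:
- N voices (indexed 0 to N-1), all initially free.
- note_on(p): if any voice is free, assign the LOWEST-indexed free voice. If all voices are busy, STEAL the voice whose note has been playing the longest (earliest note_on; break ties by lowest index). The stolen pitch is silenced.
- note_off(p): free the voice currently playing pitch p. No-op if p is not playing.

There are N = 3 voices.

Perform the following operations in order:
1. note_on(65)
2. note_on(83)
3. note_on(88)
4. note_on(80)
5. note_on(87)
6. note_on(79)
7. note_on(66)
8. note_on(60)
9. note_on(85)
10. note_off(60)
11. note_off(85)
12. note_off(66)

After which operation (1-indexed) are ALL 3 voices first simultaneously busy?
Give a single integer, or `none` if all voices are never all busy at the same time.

Answer: 3

Derivation:
Op 1: note_on(65): voice 0 is free -> assigned | voices=[65 - -]
Op 2: note_on(83): voice 1 is free -> assigned | voices=[65 83 -]
Op 3: note_on(88): voice 2 is free -> assigned | voices=[65 83 88]
Op 4: note_on(80): all voices busy, STEAL voice 0 (pitch 65, oldest) -> assign | voices=[80 83 88]
Op 5: note_on(87): all voices busy, STEAL voice 1 (pitch 83, oldest) -> assign | voices=[80 87 88]
Op 6: note_on(79): all voices busy, STEAL voice 2 (pitch 88, oldest) -> assign | voices=[80 87 79]
Op 7: note_on(66): all voices busy, STEAL voice 0 (pitch 80, oldest) -> assign | voices=[66 87 79]
Op 8: note_on(60): all voices busy, STEAL voice 1 (pitch 87, oldest) -> assign | voices=[66 60 79]
Op 9: note_on(85): all voices busy, STEAL voice 2 (pitch 79, oldest) -> assign | voices=[66 60 85]
Op 10: note_off(60): free voice 1 | voices=[66 - 85]
Op 11: note_off(85): free voice 2 | voices=[66 - -]
Op 12: note_off(66): free voice 0 | voices=[- - -]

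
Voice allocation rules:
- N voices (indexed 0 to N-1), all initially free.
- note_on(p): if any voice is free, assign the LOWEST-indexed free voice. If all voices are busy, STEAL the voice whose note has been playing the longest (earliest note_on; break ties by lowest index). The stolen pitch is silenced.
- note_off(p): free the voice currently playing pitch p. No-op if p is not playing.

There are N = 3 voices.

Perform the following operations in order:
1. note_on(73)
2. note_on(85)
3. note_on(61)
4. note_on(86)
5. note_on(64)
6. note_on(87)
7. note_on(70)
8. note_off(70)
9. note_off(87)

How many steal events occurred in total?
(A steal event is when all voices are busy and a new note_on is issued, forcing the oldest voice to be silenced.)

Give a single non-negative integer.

Answer: 4

Derivation:
Op 1: note_on(73): voice 0 is free -> assigned | voices=[73 - -]
Op 2: note_on(85): voice 1 is free -> assigned | voices=[73 85 -]
Op 3: note_on(61): voice 2 is free -> assigned | voices=[73 85 61]
Op 4: note_on(86): all voices busy, STEAL voice 0 (pitch 73, oldest) -> assign | voices=[86 85 61]
Op 5: note_on(64): all voices busy, STEAL voice 1 (pitch 85, oldest) -> assign | voices=[86 64 61]
Op 6: note_on(87): all voices busy, STEAL voice 2 (pitch 61, oldest) -> assign | voices=[86 64 87]
Op 7: note_on(70): all voices busy, STEAL voice 0 (pitch 86, oldest) -> assign | voices=[70 64 87]
Op 8: note_off(70): free voice 0 | voices=[- 64 87]
Op 9: note_off(87): free voice 2 | voices=[- 64 -]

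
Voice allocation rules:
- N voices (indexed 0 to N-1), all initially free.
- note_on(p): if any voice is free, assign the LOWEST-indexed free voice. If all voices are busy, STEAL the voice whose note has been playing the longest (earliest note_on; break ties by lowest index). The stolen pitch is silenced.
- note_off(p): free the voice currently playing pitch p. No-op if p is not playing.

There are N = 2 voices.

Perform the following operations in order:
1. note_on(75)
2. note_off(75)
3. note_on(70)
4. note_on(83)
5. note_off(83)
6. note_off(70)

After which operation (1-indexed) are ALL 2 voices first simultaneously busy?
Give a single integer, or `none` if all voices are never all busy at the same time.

Op 1: note_on(75): voice 0 is free -> assigned | voices=[75 -]
Op 2: note_off(75): free voice 0 | voices=[- -]
Op 3: note_on(70): voice 0 is free -> assigned | voices=[70 -]
Op 4: note_on(83): voice 1 is free -> assigned | voices=[70 83]
Op 5: note_off(83): free voice 1 | voices=[70 -]
Op 6: note_off(70): free voice 0 | voices=[- -]

Answer: 4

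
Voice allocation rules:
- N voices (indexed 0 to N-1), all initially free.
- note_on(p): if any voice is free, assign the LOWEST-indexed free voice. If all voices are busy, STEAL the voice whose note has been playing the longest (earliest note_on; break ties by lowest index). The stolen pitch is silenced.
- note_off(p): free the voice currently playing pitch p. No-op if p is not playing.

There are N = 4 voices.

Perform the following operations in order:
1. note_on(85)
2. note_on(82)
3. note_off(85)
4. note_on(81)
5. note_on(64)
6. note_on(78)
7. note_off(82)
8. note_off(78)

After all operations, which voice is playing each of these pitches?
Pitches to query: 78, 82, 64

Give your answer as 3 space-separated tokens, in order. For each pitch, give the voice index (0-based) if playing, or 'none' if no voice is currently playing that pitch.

Answer: none none 2

Derivation:
Op 1: note_on(85): voice 0 is free -> assigned | voices=[85 - - -]
Op 2: note_on(82): voice 1 is free -> assigned | voices=[85 82 - -]
Op 3: note_off(85): free voice 0 | voices=[- 82 - -]
Op 4: note_on(81): voice 0 is free -> assigned | voices=[81 82 - -]
Op 5: note_on(64): voice 2 is free -> assigned | voices=[81 82 64 -]
Op 6: note_on(78): voice 3 is free -> assigned | voices=[81 82 64 78]
Op 7: note_off(82): free voice 1 | voices=[81 - 64 78]
Op 8: note_off(78): free voice 3 | voices=[81 - 64 -]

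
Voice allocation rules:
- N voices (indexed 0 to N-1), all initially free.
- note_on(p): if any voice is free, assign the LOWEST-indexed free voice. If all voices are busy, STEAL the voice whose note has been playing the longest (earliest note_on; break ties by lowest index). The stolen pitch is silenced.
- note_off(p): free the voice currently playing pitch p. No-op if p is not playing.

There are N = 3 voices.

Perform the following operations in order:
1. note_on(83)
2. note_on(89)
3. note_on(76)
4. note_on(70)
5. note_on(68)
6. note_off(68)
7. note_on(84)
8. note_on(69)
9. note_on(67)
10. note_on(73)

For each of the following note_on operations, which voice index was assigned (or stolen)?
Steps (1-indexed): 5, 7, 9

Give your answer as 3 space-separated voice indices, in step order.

Op 1: note_on(83): voice 0 is free -> assigned | voices=[83 - -]
Op 2: note_on(89): voice 1 is free -> assigned | voices=[83 89 -]
Op 3: note_on(76): voice 2 is free -> assigned | voices=[83 89 76]
Op 4: note_on(70): all voices busy, STEAL voice 0 (pitch 83, oldest) -> assign | voices=[70 89 76]
Op 5: note_on(68): all voices busy, STEAL voice 1 (pitch 89, oldest) -> assign | voices=[70 68 76]
Op 6: note_off(68): free voice 1 | voices=[70 - 76]
Op 7: note_on(84): voice 1 is free -> assigned | voices=[70 84 76]
Op 8: note_on(69): all voices busy, STEAL voice 2 (pitch 76, oldest) -> assign | voices=[70 84 69]
Op 9: note_on(67): all voices busy, STEAL voice 0 (pitch 70, oldest) -> assign | voices=[67 84 69]
Op 10: note_on(73): all voices busy, STEAL voice 1 (pitch 84, oldest) -> assign | voices=[67 73 69]

Answer: 1 1 0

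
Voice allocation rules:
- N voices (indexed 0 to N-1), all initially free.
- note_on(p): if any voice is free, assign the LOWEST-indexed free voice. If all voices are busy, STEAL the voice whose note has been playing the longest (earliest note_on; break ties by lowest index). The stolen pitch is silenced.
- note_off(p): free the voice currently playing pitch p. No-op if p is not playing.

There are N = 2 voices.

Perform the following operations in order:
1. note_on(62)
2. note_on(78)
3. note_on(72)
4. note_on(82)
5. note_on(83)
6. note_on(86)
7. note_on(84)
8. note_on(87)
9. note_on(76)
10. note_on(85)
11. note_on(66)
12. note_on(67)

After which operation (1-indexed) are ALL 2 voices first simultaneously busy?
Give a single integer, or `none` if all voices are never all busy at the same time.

Op 1: note_on(62): voice 0 is free -> assigned | voices=[62 -]
Op 2: note_on(78): voice 1 is free -> assigned | voices=[62 78]
Op 3: note_on(72): all voices busy, STEAL voice 0 (pitch 62, oldest) -> assign | voices=[72 78]
Op 4: note_on(82): all voices busy, STEAL voice 1 (pitch 78, oldest) -> assign | voices=[72 82]
Op 5: note_on(83): all voices busy, STEAL voice 0 (pitch 72, oldest) -> assign | voices=[83 82]
Op 6: note_on(86): all voices busy, STEAL voice 1 (pitch 82, oldest) -> assign | voices=[83 86]
Op 7: note_on(84): all voices busy, STEAL voice 0 (pitch 83, oldest) -> assign | voices=[84 86]
Op 8: note_on(87): all voices busy, STEAL voice 1 (pitch 86, oldest) -> assign | voices=[84 87]
Op 9: note_on(76): all voices busy, STEAL voice 0 (pitch 84, oldest) -> assign | voices=[76 87]
Op 10: note_on(85): all voices busy, STEAL voice 1 (pitch 87, oldest) -> assign | voices=[76 85]
Op 11: note_on(66): all voices busy, STEAL voice 0 (pitch 76, oldest) -> assign | voices=[66 85]
Op 12: note_on(67): all voices busy, STEAL voice 1 (pitch 85, oldest) -> assign | voices=[66 67]

Answer: 2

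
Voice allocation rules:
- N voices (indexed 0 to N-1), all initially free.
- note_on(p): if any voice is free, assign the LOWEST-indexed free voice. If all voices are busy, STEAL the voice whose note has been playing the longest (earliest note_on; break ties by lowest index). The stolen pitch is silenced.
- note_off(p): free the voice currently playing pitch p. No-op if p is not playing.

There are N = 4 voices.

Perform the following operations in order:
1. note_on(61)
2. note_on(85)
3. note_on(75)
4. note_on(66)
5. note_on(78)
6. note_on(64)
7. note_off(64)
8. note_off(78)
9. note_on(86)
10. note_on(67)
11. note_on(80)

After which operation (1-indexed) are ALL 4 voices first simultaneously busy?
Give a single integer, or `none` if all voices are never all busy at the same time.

Op 1: note_on(61): voice 0 is free -> assigned | voices=[61 - - -]
Op 2: note_on(85): voice 1 is free -> assigned | voices=[61 85 - -]
Op 3: note_on(75): voice 2 is free -> assigned | voices=[61 85 75 -]
Op 4: note_on(66): voice 3 is free -> assigned | voices=[61 85 75 66]
Op 5: note_on(78): all voices busy, STEAL voice 0 (pitch 61, oldest) -> assign | voices=[78 85 75 66]
Op 6: note_on(64): all voices busy, STEAL voice 1 (pitch 85, oldest) -> assign | voices=[78 64 75 66]
Op 7: note_off(64): free voice 1 | voices=[78 - 75 66]
Op 8: note_off(78): free voice 0 | voices=[- - 75 66]
Op 9: note_on(86): voice 0 is free -> assigned | voices=[86 - 75 66]
Op 10: note_on(67): voice 1 is free -> assigned | voices=[86 67 75 66]
Op 11: note_on(80): all voices busy, STEAL voice 2 (pitch 75, oldest) -> assign | voices=[86 67 80 66]

Answer: 4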